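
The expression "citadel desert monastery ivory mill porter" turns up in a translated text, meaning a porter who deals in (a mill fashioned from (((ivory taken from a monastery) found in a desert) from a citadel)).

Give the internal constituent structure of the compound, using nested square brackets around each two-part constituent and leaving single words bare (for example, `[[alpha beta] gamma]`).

[[[citadel [desert [monastery ivory]]] mill] porter]

The outermost head in the paraphrase is "porter", modified by "citadel desert monastery ivory mill".
Within "citadel desert monastery ivory mill", the head is "mill" and the modifier is "citadel desert monastery ivory".
Within "citadel desert monastery ivory", the head is "ivory" (specifically "desert monastery ivory") and the modifier is "citadel".
Within "desert monastery ivory", the head is "ivory" (specifically "monastery ivory") and the modifier is "desert".
Within "monastery ivory", the head is "ivory" and the modifier is "monastery".
So the structure is [[[citadel [desert [monastery ivory]]] mill] porter].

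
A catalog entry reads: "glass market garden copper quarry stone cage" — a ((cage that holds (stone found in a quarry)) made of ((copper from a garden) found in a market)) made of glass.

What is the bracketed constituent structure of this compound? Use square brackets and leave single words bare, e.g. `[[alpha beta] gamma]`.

[glass [[market [garden copper]] [[quarry stone] cage]]]

The outermost head in the paraphrase is "cage" (specifically "market garden copper quarry stone cage"), modified by "glass".
Within "market garden copper quarry stone cage", the head is "cage" (specifically "quarry stone cage") and the modifier is "market garden copper".
Within "market garden copper", the head is "copper" (specifically "garden copper") and the modifier is "market".
Within "garden copper", the head is "copper" and the modifier is "garden".
Within "quarry stone cage", the head is "cage" and the modifier is "quarry stone".
Within "quarry stone", the head is "stone" and the modifier is "quarry".
Assembled: [glass [[market [garden copper]] [[quarry stone] cage]]].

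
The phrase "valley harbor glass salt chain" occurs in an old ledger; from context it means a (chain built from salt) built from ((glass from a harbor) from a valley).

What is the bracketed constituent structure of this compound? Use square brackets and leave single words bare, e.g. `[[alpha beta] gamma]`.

[[valley [harbor glass]] [salt chain]]

The outermost head in the paraphrase is "chain" (specifically "salt chain"), modified by "valley harbor glass".
Inside "valley harbor glass": head "glass" (specifically "harbor glass"), modifier "valley".
Inside "harbor glass": head "glass", modifier "harbor".
Inside "salt chain": head "chain", modifier "salt".
So the structure is [[valley [harbor glass]] [salt chain]].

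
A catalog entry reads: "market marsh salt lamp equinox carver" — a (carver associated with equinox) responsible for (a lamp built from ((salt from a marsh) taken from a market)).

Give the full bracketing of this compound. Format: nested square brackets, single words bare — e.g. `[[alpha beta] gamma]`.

[[[market [marsh salt]] lamp] [equinox carver]]

The outermost head in the paraphrase is "carver" (specifically "equinox carver"), modified by "market marsh salt lamp".
Within "market marsh salt lamp", the head is "lamp" and the modifier is "market marsh salt".
Within "market marsh salt", the head is "salt" (specifically "marsh salt") and the modifier is "market".
Within "marsh salt", the head is "salt" and the modifier is "marsh".
Within "equinox carver", the head is "carver" and the modifier is "equinox".
So the structure is [[[market [marsh salt]] lamp] [equinox carver]].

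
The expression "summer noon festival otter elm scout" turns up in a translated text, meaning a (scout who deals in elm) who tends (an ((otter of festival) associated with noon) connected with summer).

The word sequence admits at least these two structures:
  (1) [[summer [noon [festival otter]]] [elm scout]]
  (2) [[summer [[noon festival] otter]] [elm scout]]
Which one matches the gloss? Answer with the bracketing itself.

[[summer [noon [festival otter]]] [elm scout]]

The paraphrase's head is the "scout" part ("elm scout"); its modifier is "summer noon festival otter".
That top-level split, carried through the inner groups, gives [[summer [noon [festival otter]]] [elm scout]].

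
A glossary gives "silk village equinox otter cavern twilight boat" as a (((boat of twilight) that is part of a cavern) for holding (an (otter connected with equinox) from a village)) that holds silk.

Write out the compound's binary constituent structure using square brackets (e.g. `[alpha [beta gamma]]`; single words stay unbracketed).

[silk [[village [equinox otter]] [cavern [twilight boat]]]]

Overall it is a kind of boat (specifically "village equinox otter cavern twilight boat"); the modifier is "silk".
"village equinox otter cavern twilight boat" → head "boat" (specifically "cavern twilight boat"), modifier "village equinox otter".
"village equinox otter" → head "otter" (specifically "equinox otter"), modifier "village".
"equinox otter" → head "otter", modifier "equinox".
"cavern twilight boat" → head "boat" (specifically "twilight boat"), modifier "cavern".
"twilight boat" → head "boat", modifier "twilight".
Putting it together: [silk [[village [equinox otter]] [cavern [twilight boat]]]].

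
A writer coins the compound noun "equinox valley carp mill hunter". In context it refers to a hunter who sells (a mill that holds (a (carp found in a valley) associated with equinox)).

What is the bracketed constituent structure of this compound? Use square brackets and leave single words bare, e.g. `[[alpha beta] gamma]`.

[[[equinox [valley carp]] mill] hunter]

At the top level: head "hunter"; modifier "equinox valley carp mill".
Within "equinox valley carp mill", the head is "mill" and the modifier is "equinox valley carp".
Within "equinox valley carp", the head is "carp" (specifically "valley carp") and the modifier is "equinox".
Within "valley carp", the head is "carp" and the modifier is "valley".
Assembled: [[[equinox [valley carp]] mill] hunter].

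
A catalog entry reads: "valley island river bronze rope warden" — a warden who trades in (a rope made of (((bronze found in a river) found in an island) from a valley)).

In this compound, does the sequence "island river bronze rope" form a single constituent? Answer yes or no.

no

The top-level split is [valley island river bronze rope] [warden]; the full structure is [[[valley [island [river bronze]]] rope] warden].
"island river bronze rope" straddles a constituent boundary, so it is not a single unit.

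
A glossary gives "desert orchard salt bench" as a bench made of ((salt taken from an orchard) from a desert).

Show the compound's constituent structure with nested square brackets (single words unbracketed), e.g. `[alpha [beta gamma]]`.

[[desert [orchard salt]] bench]

At the top level: head "bench"; modifier "desert orchard salt".
Inside "desert orchard salt": head "salt" (specifically "orchard salt"), modifier "desert".
Inside "orchard salt": head "salt", modifier "orchard".
Putting it together: [[desert [orchard salt]] bench].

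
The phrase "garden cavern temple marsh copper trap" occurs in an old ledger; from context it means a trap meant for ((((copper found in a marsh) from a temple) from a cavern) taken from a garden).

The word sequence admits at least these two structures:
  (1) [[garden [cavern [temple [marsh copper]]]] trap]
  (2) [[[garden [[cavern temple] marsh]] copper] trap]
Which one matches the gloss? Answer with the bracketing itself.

[[garden [cavern [temple [marsh copper]]]] trap]

The paraphrase's head is the "trap" part ("trap"); its modifier is "garden cavern temple marsh copper".
That top-level split, carried through the inner groups, gives [[garden [cavern [temple [marsh copper]]]] trap].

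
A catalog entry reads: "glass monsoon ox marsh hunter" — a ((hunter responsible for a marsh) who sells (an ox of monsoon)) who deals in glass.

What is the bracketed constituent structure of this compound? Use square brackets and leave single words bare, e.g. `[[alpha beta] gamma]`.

[glass [[monsoon ox] [marsh hunter]]]

Whole compound: head "hunter" (specifically "monsoon ox marsh hunter"), modifier "glass".
Within "monsoon ox marsh hunter", the head is "hunter" (specifically "marsh hunter") and the modifier is "monsoon ox".
Within "monsoon ox", the head is "ox" and the modifier is "monsoon".
Within "marsh hunter", the head is "hunter" and the modifier is "marsh".
Assembled: [glass [[monsoon ox] [marsh hunter]]].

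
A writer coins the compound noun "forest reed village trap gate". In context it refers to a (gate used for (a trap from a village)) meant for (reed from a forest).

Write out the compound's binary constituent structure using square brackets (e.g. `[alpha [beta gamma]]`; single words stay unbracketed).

Whole compound: head "gate" (specifically "village trap gate"), modifier "forest reed".
Within "forest reed", the head is "reed" and the modifier is "forest".
Within "village trap gate", the head is "gate" and the modifier is "village trap".
Within "village trap", the head is "trap" and the modifier is "village".
Putting it together: [[forest reed] [[village trap] gate]].

[[forest reed] [[village trap] gate]]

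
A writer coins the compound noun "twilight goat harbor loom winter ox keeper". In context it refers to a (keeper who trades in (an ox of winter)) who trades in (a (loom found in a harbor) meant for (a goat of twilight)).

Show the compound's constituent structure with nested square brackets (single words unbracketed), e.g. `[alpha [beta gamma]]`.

Overall it is a kind of keeper (specifically "winter ox keeper"); the modifier is "twilight goat harbor loom".
Inside "twilight goat harbor loom": head "loom" (specifically "harbor loom"), modifier "twilight goat".
Inside "twilight goat": head "goat", modifier "twilight".
Inside "harbor loom": head "loom", modifier "harbor".
Inside "winter ox keeper": head "keeper", modifier "winter ox".
Inside "winter ox": head "ox", modifier "winter".
So the structure is [[[twilight goat] [harbor loom]] [[winter ox] keeper]].

[[[twilight goat] [harbor loom]] [[winter ox] keeper]]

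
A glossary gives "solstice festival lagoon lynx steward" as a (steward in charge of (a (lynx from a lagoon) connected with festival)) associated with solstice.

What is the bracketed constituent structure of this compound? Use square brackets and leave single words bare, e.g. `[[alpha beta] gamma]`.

[solstice [[festival [lagoon lynx]] steward]]

The outermost head in the paraphrase is "steward" (specifically "festival lagoon lynx steward"), modified by "solstice".
Inside "festival lagoon lynx steward": head "steward", modifier "festival lagoon lynx".
Inside "festival lagoon lynx": head "lynx" (specifically "lagoon lynx"), modifier "festival".
Inside "lagoon lynx": head "lynx", modifier "lagoon".
Assembled: [solstice [[festival [lagoon lynx]] steward]].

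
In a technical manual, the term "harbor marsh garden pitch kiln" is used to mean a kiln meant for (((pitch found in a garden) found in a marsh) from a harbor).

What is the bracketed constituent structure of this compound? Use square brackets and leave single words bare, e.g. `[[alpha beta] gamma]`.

[[harbor [marsh [garden pitch]]] kiln]

Overall it is a kind of kiln; the modifier is "harbor marsh garden pitch".
Inside "harbor marsh garden pitch": head "pitch" (specifically "marsh garden pitch"), modifier "harbor".
Inside "marsh garden pitch": head "pitch" (specifically "garden pitch"), modifier "marsh".
Inside "garden pitch": head "pitch", modifier "garden".
Assembled: [[harbor [marsh [garden pitch]]] kiln].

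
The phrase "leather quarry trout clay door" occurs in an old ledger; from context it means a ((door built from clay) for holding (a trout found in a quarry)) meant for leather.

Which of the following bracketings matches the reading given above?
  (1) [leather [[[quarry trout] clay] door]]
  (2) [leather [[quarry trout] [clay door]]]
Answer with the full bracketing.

The paraphrase's head is the "door" part ("quarry trout clay door"); its modifier is "leather".
That top-level split, carried through the inner groups, gives [leather [[quarry trout] [clay door]]].

[leather [[quarry trout] [clay door]]]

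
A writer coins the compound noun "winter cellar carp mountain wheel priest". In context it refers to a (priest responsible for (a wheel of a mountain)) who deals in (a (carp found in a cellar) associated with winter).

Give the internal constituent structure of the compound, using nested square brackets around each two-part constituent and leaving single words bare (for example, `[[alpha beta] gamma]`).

Overall it is a kind of priest (specifically "mountain wheel priest"); the modifier is "winter cellar carp".
"winter cellar carp" → head "carp" (specifically "cellar carp"), modifier "winter".
"cellar carp" → head "carp", modifier "cellar".
"mountain wheel priest" → head "priest", modifier "mountain wheel".
"mountain wheel" → head "wheel", modifier "mountain".
Putting it together: [[winter [cellar carp]] [[mountain wheel] priest]].

[[winter [cellar carp]] [[mountain wheel] priest]]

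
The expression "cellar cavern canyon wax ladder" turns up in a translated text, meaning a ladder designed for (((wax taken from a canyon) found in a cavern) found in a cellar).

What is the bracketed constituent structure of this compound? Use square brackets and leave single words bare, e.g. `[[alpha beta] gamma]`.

Overall it is a kind of ladder; the modifier is "cellar cavern canyon wax".
Inside "cellar cavern canyon wax": head "wax" (specifically "cavern canyon wax"), modifier "cellar".
Inside "cavern canyon wax": head "wax" (specifically "canyon wax"), modifier "cavern".
Inside "canyon wax": head "wax", modifier "canyon".
So the structure is [[cellar [cavern [canyon wax]]] ladder].

[[cellar [cavern [canyon wax]]] ladder]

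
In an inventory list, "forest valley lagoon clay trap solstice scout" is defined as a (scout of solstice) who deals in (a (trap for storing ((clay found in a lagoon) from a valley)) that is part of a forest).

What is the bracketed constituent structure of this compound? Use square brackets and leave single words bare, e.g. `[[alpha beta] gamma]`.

[[forest [[valley [lagoon clay]] trap]] [solstice scout]]

The outermost head in the paraphrase is "scout" (specifically "solstice scout"), modified by "forest valley lagoon clay trap".
Within "forest valley lagoon clay trap", the head is "trap" (specifically "valley lagoon clay trap") and the modifier is "forest".
Within "valley lagoon clay trap", the head is "trap" and the modifier is "valley lagoon clay".
Within "valley lagoon clay", the head is "clay" (specifically "lagoon clay") and the modifier is "valley".
Within "lagoon clay", the head is "clay" and the modifier is "lagoon".
Within "solstice scout", the head is "scout" and the modifier is "solstice".
Putting it together: [[forest [[valley [lagoon clay]] trap]] [solstice scout]].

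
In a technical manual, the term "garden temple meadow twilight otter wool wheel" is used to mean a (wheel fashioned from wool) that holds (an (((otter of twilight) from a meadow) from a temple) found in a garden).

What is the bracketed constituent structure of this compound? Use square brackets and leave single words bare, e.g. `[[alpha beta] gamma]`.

[[garden [temple [meadow [twilight otter]]]] [wool wheel]]

Overall it is a kind of wheel (specifically "wool wheel"); the modifier is "garden temple meadow twilight otter".
"garden temple meadow twilight otter" → head "otter" (specifically "temple meadow twilight otter"), modifier "garden".
"temple meadow twilight otter" → head "otter" (specifically "meadow twilight otter"), modifier "temple".
"meadow twilight otter" → head "otter" (specifically "twilight otter"), modifier "meadow".
"twilight otter" → head "otter", modifier "twilight".
"wool wheel" → head "wheel", modifier "wool".
Putting it together: [[garden [temple [meadow [twilight otter]]]] [wool wheel]].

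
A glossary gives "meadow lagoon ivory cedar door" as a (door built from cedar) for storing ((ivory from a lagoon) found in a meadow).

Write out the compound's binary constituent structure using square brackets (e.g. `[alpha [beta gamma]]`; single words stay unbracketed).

At the top level: head "door" (specifically "cedar door"); modifier "meadow lagoon ivory".
"meadow lagoon ivory" → head "ivory" (specifically "lagoon ivory"), modifier "meadow".
"lagoon ivory" → head "ivory", modifier "lagoon".
"cedar door" → head "door", modifier "cedar".
Putting it together: [[meadow [lagoon ivory]] [cedar door]].

[[meadow [lagoon ivory]] [cedar door]]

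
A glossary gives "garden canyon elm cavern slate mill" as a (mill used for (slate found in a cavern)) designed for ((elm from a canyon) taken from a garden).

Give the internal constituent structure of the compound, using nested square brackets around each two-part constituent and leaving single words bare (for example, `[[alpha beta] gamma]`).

[[garden [canyon elm]] [[cavern slate] mill]]

Whole compound: head "mill" (specifically "cavern slate mill"), modifier "garden canyon elm".
Within "garden canyon elm", the head is "elm" (specifically "canyon elm") and the modifier is "garden".
Within "canyon elm", the head is "elm" and the modifier is "canyon".
Within "cavern slate mill", the head is "mill" and the modifier is "cavern slate".
Within "cavern slate", the head is "slate" and the modifier is "cavern".
Putting it together: [[garden [canyon elm]] [[cavern slate] mill]].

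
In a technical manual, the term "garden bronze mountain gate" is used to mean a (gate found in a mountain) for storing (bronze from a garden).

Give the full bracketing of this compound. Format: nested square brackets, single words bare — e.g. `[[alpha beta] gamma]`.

Overall it is a kind of gate (specifically "mountain gate"); the modifier is "garden bronze".
Within "garden bronze", the head is "bronze" and the modifier is "garden".
Within "mountain gate", the head is "gate" and the modifier is "mountain".
Assembled: [[garden bronze] [mountain gate]].

[[garden bronze] [mountain gate]]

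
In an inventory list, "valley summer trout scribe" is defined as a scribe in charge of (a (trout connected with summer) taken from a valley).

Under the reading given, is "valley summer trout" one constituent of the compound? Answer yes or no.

The paraphrase groups the words so that "valley summer trout" is one unit: it corresponds to a single parenthesized sub-phrase.
The full structure is [[valley [summer trout]] scribe], in which [valley summer trout] is a constituent.

yes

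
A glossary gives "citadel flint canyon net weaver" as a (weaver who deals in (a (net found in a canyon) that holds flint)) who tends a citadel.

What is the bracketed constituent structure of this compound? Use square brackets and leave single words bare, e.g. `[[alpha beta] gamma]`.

[citadel [[flint [canyon net]] weaver]]

The outermost head in the paraphrase is "weaver" (specifically "flint canyon net weaver"), modified by "citadel".
Within "flint canyon net weaver", the head is "weaver" and the modifier is "flint canyon net".
Within "flint canyon net", the head is "net" (specifically "canyon net") and the modifier is "flint".
Within "canyon net", the head is "net" and the modifier is "canyon".
Assembled: [citadel [[flint [canyon net]] weaver]].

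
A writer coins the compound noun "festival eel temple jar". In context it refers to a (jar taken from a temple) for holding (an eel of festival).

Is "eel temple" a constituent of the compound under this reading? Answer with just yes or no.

no

The top-level split is [festival eel] [temple jar]; the full structure is [[festival eel] [temple jar]].
"eel temple" straddles a constituent boundary, so it is not a single unit.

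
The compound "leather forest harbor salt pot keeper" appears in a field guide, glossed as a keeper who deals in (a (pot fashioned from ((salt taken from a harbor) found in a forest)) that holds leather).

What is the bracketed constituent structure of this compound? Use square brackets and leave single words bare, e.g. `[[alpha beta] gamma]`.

At the top level: head "keeper"; modifier "leather forest harbor salt pot".
Inside "leather forest harbor salt pot": head "pot" (specifically "forest harbor salt pot"), modifier "leather".
Inside "forest harbor salt pot": head "pot", modifier "forest harbor salt".
Inside "forest harbor salt": head "salt" (specifically "harbor salt"), modifier "forest".
Inside "harbor salt": head "salt", modifier "harbor".
Assembled: [[leather [[forest [harbor salt]] pot]] keeper].

[[leather [[forest [harbor salt]] pot]] keeper]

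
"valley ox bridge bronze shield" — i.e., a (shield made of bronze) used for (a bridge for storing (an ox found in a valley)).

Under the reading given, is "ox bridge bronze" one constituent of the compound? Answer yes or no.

The top-level split is [valley ox bridge] [bronze shield]; the full structure is [[[valley ox] bridge] [bronze shield]].
"ox bridge bronze" straddles a constituent boundary, so it is not a single unit.

no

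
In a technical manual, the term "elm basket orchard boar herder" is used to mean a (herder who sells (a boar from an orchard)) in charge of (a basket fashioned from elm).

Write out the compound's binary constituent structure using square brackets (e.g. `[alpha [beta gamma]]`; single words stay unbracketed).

[[elm basket] [[orchard boar] herder]]

The outermost head in the paraphrase is "herder" (specifically "orchard boar herder"), modified by "elm basket".
Inside "elm basket": head "basket", modifier "elm".
Inside "orchard boar herder": head "herder", modifier "orchard boar".
Inside "orchard boar": head "boar", modifier "orchard".
So the structure is [[elm basket] [[orchard boar] herder]].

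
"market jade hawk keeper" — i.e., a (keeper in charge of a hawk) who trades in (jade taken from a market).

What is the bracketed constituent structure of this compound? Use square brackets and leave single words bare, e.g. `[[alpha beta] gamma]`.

The outermost head in the paraphrase is "keeper" (specifically "hawk keeper"), modified by "market jade".
Inside "market jade": head "jade", modifier "market".
Inside "hawk keeper": head "keeper", modifier "hawk".
Assembled: [[market jade] [hawk keeper]].

[[market jade] [hawk keeper]]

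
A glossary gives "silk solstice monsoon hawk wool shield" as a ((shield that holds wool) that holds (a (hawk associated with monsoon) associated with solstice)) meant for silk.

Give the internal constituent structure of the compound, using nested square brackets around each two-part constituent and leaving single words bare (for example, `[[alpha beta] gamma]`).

[silk [[solstice [monsoon hawk]] [wool shield]]]

Whole compound: head "shield" (specifically "solstice monsoon hawk wool shield"), modifier "silk".
Within "solstice monsoon hawk wool shield", the head is "shield" (specifically "wool shield") and the modifier is "solstice monsoon hawk".
Within "solstice monsoon hawk", the head is "hawk" (specifically "monsoon hawk") and the modifier is "solstice".
Within "monsoon hawk", the head is "hawk" and the modifier is "monsoon".
Within "wool shield", the head is "shield" and the modifier is "wool".
So the structure is [silk [[solstice [monsoon hawk]] [wool shield]]].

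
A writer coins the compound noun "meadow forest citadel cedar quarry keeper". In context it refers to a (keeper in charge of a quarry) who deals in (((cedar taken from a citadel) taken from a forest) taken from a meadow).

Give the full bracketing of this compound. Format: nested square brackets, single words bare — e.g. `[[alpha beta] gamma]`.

[[meadow [forest [citadel cedar]]] [quarry keeper]]

At the top level: head "keeper" (specifically "quarry keeper"); modifier "meadow forest citadel cedar".
"meadow forest citadel cedar" → head "cedar" (specifically "forest citadel cedar"), modifier "meadow".
"forest citadel cedar" → head "cedar" (specifically "citadel cedar"), modifier "forest".
"citadel cedar" → head "cedar", modifier "citadel".
"quarry keeper" → head "keeper", modifier "quarry".
Assembled: [[meadow [forest [citadel cedar]]] [quarry keeper]].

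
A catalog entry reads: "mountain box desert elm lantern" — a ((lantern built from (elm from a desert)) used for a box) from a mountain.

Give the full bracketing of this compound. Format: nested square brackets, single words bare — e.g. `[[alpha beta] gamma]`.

Overall it is a kind of lantern (specifically "box desert elm lantern"); the modifier is "mountain".
"box desert elm lantern" → head "lantern" (specifically "desert elm lantern"), modifier "box".
"desert elm lantern" → head "lantern", modifier "desert elm".
"desert elm" → head "elm", modifier "desert".
So the structure is [mountain [box [[desert elm] lantern]]].

[mountain [box [[desert elm] lantern]]]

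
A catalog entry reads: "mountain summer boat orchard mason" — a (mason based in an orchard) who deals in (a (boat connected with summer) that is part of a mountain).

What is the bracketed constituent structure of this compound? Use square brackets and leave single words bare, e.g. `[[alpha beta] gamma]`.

The outermost head in the paraphrase is "mason" (specifically "orchard mason"), modified by "mountain summer boat".
"mountain summer boat" → head "boat" (specifically "summer boat"), modifier "mountain".
"summer boat" → head "boat", modifier "summer".
"orchard mason" → head "mason", modifier "orchard".
Assembled: [[mountain [summer boat]] [orchard mason]].

[[mountain [summer boat]] [orchard mason]]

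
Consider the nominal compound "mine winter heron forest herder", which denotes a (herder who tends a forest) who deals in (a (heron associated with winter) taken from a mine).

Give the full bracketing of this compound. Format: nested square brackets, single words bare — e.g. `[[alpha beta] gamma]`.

[[mine [winter heron]] [forest herder]]

The outermost head in the paraphrase is "herder" (specifically "forest herder"), modified by "mine winter heron".
Within "mine winter heron", the head is "heron" (specifically "winter heron") and the modifier is "mine".
Within "winter heron", the head is "heron" and the modifier is "winter".
Within "forest herder", the head is "herder" and the modifier is "forest".
Putting it together: [[mine [winter heron]] [forest herder]].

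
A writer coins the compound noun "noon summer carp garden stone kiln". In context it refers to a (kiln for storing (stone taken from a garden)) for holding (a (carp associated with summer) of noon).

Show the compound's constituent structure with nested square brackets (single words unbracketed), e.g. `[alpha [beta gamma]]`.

[[noon [summer carp]] [[garden stone] kiln]]

Overall it is a kind of kiln (specifically "garden stone kiln"); the modifier is "noon summer carp".
Within "noon summer carp", the head is "carp" (specifically "summer carp") and the modifier is "noon".
Within "summer carp", the head is "carp" and the modifier is "summer".
Within "garden stone kiln", the head is "kiln" and the modifier is "garden stone".
Within "garden stone", the head is "stone" and the modifier is "garden".
So the structure is [[noon [summer carp]] [[garden stone] kiln]].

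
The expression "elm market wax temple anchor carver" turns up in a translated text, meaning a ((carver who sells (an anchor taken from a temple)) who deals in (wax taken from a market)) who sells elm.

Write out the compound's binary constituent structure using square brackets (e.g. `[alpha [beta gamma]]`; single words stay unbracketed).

At the top level: head "carver" (specifically "market wax temple anchor carver"); modifier "elm".
"market wax temple anchor carver" → head "carver" (specifically "temple anchor carver"), modifier "market wax".
"market wax" → head "wax", modifier "market".
"temple anchor carver" → head "carver", modifier "temple anchor".
"temple anchor" → head "anchor", modifier "temple".
So the structure is [elm [[market wax] [[temple anchor] carver]]].

[elm [[market wax] [[temple anchor] carver]]]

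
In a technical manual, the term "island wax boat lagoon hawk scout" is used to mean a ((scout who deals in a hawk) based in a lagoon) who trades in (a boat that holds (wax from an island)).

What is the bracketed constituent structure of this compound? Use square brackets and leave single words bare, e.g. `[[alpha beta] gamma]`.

The outermost head in the paraphrase is "scout" (specifically "lagoon hawk scout"), modified by "island wax boat".
Within "island wax boat", the head is "boat" and the modifier is "island wax".
Within "island wax", the head is "wax" and the modifier is "island".
Within "lagoon hawk scout", the head is "scout" (specifically "hawk scout") and the modifier is "lagoon".
Within "hawk scout", the head is "scout" and the modifier is "hawk".
Putting it together: [[[island wax] boat] [lagoon [hawk scout]]].

[[[island wax] boat] [lagoon [hawk scout]]]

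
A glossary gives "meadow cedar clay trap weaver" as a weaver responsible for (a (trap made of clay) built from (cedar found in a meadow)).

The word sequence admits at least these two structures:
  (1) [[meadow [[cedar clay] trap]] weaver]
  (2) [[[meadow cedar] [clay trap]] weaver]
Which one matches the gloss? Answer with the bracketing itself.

The paraphrase's head is the "weaver" part ("weaver"); its modifier is "meadow cedar clay trap".
That top-level split, carried through the inner groups, gives [[[meadow cedar] [clay trap]] weaver].

[[[meadow cedar] [clay trap]] weaver]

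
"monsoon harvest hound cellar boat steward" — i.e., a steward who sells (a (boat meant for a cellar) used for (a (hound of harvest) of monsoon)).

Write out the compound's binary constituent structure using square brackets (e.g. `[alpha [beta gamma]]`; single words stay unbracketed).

Overall it is a kind of steward; the modifier is "monsoon harvest hound cellar boat".
Inside "monsoon harvest hound cellar boat": head "boat" (specifically "cellar boat"), modifier "monsoon harvest hound".
Inside "monsoon harvest hound": head "hound" (specifically "harvest hound"), modifier "monsoon".
Inside "harvest hound": head "hound", modifier "harvest".
Inside "cellar boat": head "boat", modifier "cellar".
So the structure is [[[monsoon [harvest hound]] [cellar boat]] steward].

[[[monsoon [harvest hound]] [cellar boat]] steward]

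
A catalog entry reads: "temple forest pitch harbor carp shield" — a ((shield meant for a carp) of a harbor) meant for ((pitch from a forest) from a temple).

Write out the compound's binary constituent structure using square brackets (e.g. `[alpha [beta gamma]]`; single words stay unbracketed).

[[temple [forest pitch]] [harbor [carp shield]]]

At the top level: head "shield" (specifically "harbor carp shield"); modifier "temple forest pitch".
Inside "temple forest pitch": head "pitch" (specifically "forest pitch"), modifier "temple".
Inside "forest pitch": head "pitch", modifier "forest".
Inside "harbor carp shield": head "shield" (specifically "carp shield"), modifier "harbor".
Inside "carp shield": head "shield", modifier "carp".
Putting it together: [[temple [forest pitch]] [harbor [carp shield]]].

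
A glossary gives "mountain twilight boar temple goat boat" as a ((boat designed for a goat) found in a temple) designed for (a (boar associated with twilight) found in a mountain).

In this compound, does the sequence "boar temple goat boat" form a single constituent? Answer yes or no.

The top-level split is [mountain twilight boar] [temple goat boat]; the full structure is [[mountain [twilight boar]] [temple [goat boat]]].
"boar temple goat boat" straddles a constituent boundary, so it is not a single unit.

no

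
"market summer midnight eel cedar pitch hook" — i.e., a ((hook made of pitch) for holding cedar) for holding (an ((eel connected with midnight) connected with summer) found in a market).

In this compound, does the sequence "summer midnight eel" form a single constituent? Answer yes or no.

The paraphrase groups the words so that "summer midnight eel" is one unit: it corresponds to a single parenthesized sub-phrase.
The full structure is [[market [summer [midnight eel]]] [cedar [pitch hook]]], in which [summer midnight eel] is a constituent.

yes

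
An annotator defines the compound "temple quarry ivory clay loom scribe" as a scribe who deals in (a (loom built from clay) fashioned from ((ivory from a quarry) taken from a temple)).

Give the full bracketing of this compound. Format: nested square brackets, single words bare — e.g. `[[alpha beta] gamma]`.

Whole compound: head "scribe", modifier "temple quarry ivory clay loom".
Within "temple quarry ivory clay loom", the head is "loom" (specifically "clay loom") and the modifier is "temple quarry ivory".
Within "temple quarry ivory", the head is "ivory" (specifically "quarry ivory") and the modifier is "temple".
Within "quarry ivory", the head is "ivory" and the modifier is "quarry".
Within "clay loom", the head is "loom" and the modifier is "clay".
Putting it together: [[[temple [quarry ivory]] [clay loom]] scribe].

[[[temple [quarry ivory]] [clay loom]] scribe]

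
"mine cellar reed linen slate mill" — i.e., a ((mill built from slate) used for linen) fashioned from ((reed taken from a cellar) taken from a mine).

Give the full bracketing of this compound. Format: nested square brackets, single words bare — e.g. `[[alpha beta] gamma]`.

Overall it is a kind of mill (specifically "linen slate mill"); the modifier is "mine cellar reed".
Within "mine cellar reed", the head is "reed" (specifically "cellar reed") and the modifier is "mine".
Within "cellar reed", the head is "reed" and the modifier is "cellar".
Within "linen slate mill", the head is "mill" (specifically "slate mill") and the modifier is "linen".
Within "slate mill", the head is "mill" and the modifier is "slate".
Assembled: [[mine [cellar reed]] [linen [slate mill]]].

[[mine [cellar reed]] [linen [slate mill]]]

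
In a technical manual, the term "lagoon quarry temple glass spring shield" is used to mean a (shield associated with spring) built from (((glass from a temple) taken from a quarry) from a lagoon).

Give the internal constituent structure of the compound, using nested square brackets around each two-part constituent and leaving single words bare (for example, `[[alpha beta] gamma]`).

The outermost head in the paraphrase is "shield" (specifically "spring shield"), modified by "lagoon quarry temple glass".
Within "lagoon quarry temple glass", the head is "glass" (specifically "quarry temple glass") and the modifier is "lagoon".
Within "quarry temple glass", the head is "glass" (specifically "temple glass") and the modifier is "quarry".
Within "temple glass", the head is "glass" and the modifier is "temple".
Within "spring shield", the head is "shield" and the modifier is "spring".
Putting it together: [[lagoon [quarry [temple glass]]] [spring shield]].

[[lagoon [quarry [temple glass]]] [spring shield]]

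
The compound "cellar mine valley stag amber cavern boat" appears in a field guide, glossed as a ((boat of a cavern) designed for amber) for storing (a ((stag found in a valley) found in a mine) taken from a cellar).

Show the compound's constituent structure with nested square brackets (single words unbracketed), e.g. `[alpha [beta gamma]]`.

[[cellar [mine [valley stag]]] [amber [cavern boat]]]

At the top level: head "boat" (specifically "amber cavern boat"); modifier "cellar mine valley stag".
Inside "cellar mine valley stag": head "stag" (specifically "mine valley stag"), modifier "cellar".
Inside "mine valley stag": head "stag" (specifically "valley stag"), modifier "mine".
Inside "valley stag": head "stag", modifier "valley".
Inside "amber cavern boat": head "boat" (specifically "cavern boat"), modifier "amber".
Inside "cavern boat": head "boat", modifier "cavern".
So the structure is [[cellar [mine [valley stag]]] [amber [cavern boat]]].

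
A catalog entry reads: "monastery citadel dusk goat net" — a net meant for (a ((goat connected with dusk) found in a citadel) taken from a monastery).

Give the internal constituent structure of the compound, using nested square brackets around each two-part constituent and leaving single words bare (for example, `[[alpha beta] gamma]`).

[[monastery [citadel [dusk goat]]] net]

Overall it is a kind of net; the modifier is "monastery citadel dusk goat".
"monastery citadel dusk goat" → head "goat" (specifically "citadel dusk goat"), modifier "monastery".
"citadel dusk goat" → head "goat" (specifically "dusk goat"), modifier "citadel".
"dusk goat" → head "goat", modifier "dusk".
So the structure is [[monastery [citadel [dusk goat]]] net].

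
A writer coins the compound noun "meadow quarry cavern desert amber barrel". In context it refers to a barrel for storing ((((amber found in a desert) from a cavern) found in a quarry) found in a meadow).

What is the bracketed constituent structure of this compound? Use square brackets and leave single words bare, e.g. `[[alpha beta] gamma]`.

The outermost head in the paraphrase is "barrel", modified by "meadow quarry cavern desert amber".
"meadow quarry cavern desert amber" → head "amber" (specifically "quarry cavern desert amber"), modifier "meadow".
"quarry cavern desert amber" → head "amber" (specifically "cavern desert amber"), modifier "quarry".
"cavern desert amber" → head "amber" (specifically "desert amber"), modifier "cavern".
"desert amber" → head "amber", modifier "desert".
So the structure is [[meadow [quarry [cavern [desert amber]]]] barrel].

[[meadow [quarry [cavern [desert amber]]]] barrel]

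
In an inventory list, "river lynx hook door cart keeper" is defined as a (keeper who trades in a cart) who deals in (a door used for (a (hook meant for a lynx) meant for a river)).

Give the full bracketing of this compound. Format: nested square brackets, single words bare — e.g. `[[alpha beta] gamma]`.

[[[river [lynx hook]] door] [cart keeper]]

The outermost head in the paraphrase is "keeper" (specifically "cart keeper"), modified by "river lynx hook door".
"river lynx hook door" → head "door", modifier "river lynx hook".
"river lynx hook" → head "hook" (specifically "lynx hook"), modifier "river".
"lynx hook" → head "hook", modifier "lynx".
"cart keeper" → head "keeper", modifier "cart".
Assembled: [[[river [lynx hook]] door] [cart keeper]].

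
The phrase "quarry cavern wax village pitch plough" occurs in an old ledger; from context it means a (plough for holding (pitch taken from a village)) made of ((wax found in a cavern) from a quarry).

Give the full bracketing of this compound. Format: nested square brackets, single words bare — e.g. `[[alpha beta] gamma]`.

Overall it is a kind of plough (specifically "village pitch plough"); the modifier is "quarry cavern wax".
Within "quarry cavern wax", the head is "wax" (specifically "cavern wax") and the modifier is "quarry".
Within "cavern wax", the head is "wax" and the modifier is "cavern".
Within "village pitch plough", the head is "plough" and the modifier is "village pitch".
Within "village pitch", the head is "pitch" and the modifier is "village".
Assembled: [[quarry [cavern wax]] [[village pitch] plough]].

[[quarry [cavern wax]] [[village pitch] plough]]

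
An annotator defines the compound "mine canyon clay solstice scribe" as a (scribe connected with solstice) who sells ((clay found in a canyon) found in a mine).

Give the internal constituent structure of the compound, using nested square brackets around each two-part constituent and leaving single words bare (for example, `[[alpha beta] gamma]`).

[[mine [canyon clay]] [solstice scribe]]

The outermost head in the paraphrase is "scribe" (specifically "solstice scribe"), modified by "mine canyon clay".
"mine canyon clay" → head "clay" (specifically "canyon clay"), modifier "mine".
"canyon clay" → head "clay", modifier "canyon".
"solstice scribe" → head "scribe", modifier "solstice".
So the structure is [[mine [canyon clay]] [solstice scribe]].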